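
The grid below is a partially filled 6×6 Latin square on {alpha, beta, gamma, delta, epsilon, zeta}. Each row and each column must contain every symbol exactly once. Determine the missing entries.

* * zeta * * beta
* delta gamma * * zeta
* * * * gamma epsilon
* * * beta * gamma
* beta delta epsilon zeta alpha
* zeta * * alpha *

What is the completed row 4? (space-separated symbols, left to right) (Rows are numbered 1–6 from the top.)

Cell (r2,c4): row 2 has {gamma,delta,zeta}; column 4 has {beta,epsilon} → alpha.
Cell (r3,c2): row 3 has {gamma,epsilon}; column 2 has {beta,delta,zeta} → alpha.
Cell (r3,c3): row 3 has {alpha,gamma,epsilon}; column 3 has {gamma,delta,zeta} → beta.
Cell (r4,c2): row 4 has {beta,gamma}; column 2 has {alpha,beta,delta,zeta} → epsilon.
Cell (r4,c3): row 4 has {beta,gamma,epsilon}; column 3 has {beta,gamma,delta,zeta} → alpha.
Cell (r4,c5): row 4 has {alpha,beta,gamma,epsilon}; column 5 has {alpha,gamma,zeta} → delta.
Cell (r5,c1): row 5 has {alpha,beta,delta,epsilon,zeta}; column 1 is empty so far → gamma.
Cell (r6,c3): row 6 has {alpha,zeta}; column 3 has {alpha,beta,gamma,delta,zeta} → epsilon.
Cell (r6,c6): row 6 has {alpha,epsilon,zeta}; column 6 has {alpha,beta,gamma,epsilon,zeta} → delta.
Cell (r1,c2): row 1 has {beta,zeta}; column 2 has {alpha,beta,delta,epsilon,zeta} → gamma.
Cell (r1,c4): row 1 has {beta,gamma,zeta}; column 4 has {alpha,beta,epsilon} → delta.
Cell (r1,c5): row 1 has {beta,gamma,delta,zeta}; column 5 has {alpha,gamma,delta,zeta} → epsilon.
Cell (r2,c5): row 2 has {alpha,gamma,delta,zeta}; column 5 has {alpha,gamma,delta,epsilon,zeta} → beta.
Cell (r3,c4): row 3 has {alpha,beta,gamma,epsilon}; column 4 has {alpha,beta,delta,epsilon} → zeta.
Cell (r4,c1): row 4 has {alpha,beta,gamma,delta,epsilon}; column 1 has {gamma} → zeta.

zeta epsilon alpha beta delta gamma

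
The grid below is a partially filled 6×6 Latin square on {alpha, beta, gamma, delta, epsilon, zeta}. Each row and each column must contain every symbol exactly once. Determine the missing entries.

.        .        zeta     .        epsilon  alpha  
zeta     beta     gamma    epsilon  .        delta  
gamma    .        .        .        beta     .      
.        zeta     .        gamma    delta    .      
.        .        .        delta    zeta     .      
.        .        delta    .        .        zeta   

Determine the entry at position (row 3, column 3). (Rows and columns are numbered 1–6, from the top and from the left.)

alpha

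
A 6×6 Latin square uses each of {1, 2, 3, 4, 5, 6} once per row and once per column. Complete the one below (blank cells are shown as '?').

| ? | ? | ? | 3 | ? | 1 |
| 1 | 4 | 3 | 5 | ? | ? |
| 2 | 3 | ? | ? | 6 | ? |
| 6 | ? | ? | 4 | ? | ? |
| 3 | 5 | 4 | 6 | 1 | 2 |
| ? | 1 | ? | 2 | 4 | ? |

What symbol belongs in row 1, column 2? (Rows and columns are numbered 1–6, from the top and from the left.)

6

(r2,c5) = 2
(r2,c6) = 6
(r3,c4) = 1
(r4,c2) = 2
(r6,c1) = 5
(r6,c3) = 6
(r6,c6) = 3
(r1,c1) = 4
(r1,c2) = 6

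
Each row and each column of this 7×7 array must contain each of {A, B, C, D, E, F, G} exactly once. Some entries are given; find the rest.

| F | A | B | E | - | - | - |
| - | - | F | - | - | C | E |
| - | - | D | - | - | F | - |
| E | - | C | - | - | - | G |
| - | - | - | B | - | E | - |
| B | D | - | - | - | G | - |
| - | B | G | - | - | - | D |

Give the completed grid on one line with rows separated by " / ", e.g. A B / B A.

(r1,c6) = D
(r1,c7) = C
(r2,c2) = G
(r4,c2) = F
(r5,c2) = C
(r5,c3) = A
(r5,c7) = F
(r6,c3) = E
(r6,c7) = A
(r7,c6) = A
(r1,c5) = G
(r3,c2) = E
(r3,c7) = B
(r4,c6) = B
(r5,c5) = D
(r7,c1) = C
(r7,c4) = F
(r7,c5) = E
(r4,c5) = A
(r5,c1) = G
(r6,c4) = C
(r6,c5) = F
(r2,c5) = B
(r3,c1) = A
(r3,c4) = G
(r3,c5) = C
(r4,c4) = D
(r2,c1) = D
(r2,c4) = A

F A B E G D C / D G F A B C E / A E D G C F B / E F C D A B G / G C A B D E F / B D E C F G A / C B G F E A D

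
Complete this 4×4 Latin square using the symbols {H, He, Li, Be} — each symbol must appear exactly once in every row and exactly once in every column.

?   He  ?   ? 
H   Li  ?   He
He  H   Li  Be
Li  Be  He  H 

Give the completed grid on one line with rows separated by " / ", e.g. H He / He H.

Be He H Li / H Li Be He / He H Li Be / Li Be He H

(r1,c1): row 1 has {He}; column 1 has {H,He,Li}, so it must be Be.
(r1,c3): row 1 has {He,Be}; column 3 has {He,Li}, so it must be H.
(r1,c4): row 1 has {H,He,Be}; column 4 has {H,He,Be}, so it must be Li.
(r2,c3): row 2 has {H,He,Li}; column 3 has {H,He,Li}, so it must be Be.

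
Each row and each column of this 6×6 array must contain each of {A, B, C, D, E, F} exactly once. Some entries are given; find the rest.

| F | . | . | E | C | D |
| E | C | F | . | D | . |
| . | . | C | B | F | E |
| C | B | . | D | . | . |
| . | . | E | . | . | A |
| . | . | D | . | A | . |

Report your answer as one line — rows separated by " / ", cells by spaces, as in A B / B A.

F A B E C D / E C F A D B / A D C B F E / C B A D E F / D F E C B A / B E D F A C

(r1,c2): row 1 has {C,D,E,F}; column 2 has {B,C}, so it must be A.
(r1,c3): row 1 has {A,C,D,E,F}; column 3 has {C,D,E,F}, so it must be B.
(r2,c4): row 2 has {C,D,E,F}; column 4 has {B,D,E}, so it must be A.
(r2,c6): row 2 has {A,C,D,E,F}; column 6 has {A,D,E}, so it must be B.
(r3,c2): row 3 has {B,C,E,F}; column 2 has {A,B,C}, so it must be D.
(r4,c3): row 4 has {B,C,D}; column 3 has {B,C,D,E,F}, so it must be A.
(r4,c5): row 4 has {A,B,C,D}; column 5 has {A,C,D,F}, so it must be E.
(r4,c6): row 4 has {A,B,C,D,E}; column 6 has {A,B,D,E}, so it must be F.
(r5,c2): row 5 has {A,E}; column 2 has {A,B,C,D}, so it must be F.
(r5,c4): row 5 has {A,E,F}; column 4 has {A,B,D,E}, so it must be C.
(r5,c5): row 5 has {A,C,E,F}; column 5 has {A,C,D,E,F}, so it must be B.
(r6,c1): row 6 has {A,D}; column 1 has {C,E,F}, so it must be B.
(r6,c2): row 6 has {A,B,D}; column 2 has {A,B,C,D,F}, so it must be E.
(r6,c4): row 6 has {A,B,D,E}; column 4 has {A,B,C,D,E}, so it must be F.
(r6,c6): row 6 has {A,B,D,E,F}; column 6 has {A,B,D,E,F}, so it must be C.
(r3,c1): row 3 has {B,C,D,E,F}; column 1 has {B,C,E,F}, so it must be A.
(r5,c1): row 5 has {A,B,C,E,F}; column 1 has {A,B,C,E,F}, so it must be D.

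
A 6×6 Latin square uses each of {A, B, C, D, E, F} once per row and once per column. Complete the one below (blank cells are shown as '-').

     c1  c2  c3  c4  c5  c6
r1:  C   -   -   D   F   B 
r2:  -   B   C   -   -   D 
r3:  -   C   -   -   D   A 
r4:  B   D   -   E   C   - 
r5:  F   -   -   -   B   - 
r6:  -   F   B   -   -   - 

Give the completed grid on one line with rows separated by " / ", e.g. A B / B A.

(r3,c1) = E
(r3,c3) = F
(r3,c4) = B
(r4,c3) = A
(r4,c6) = F
(r1,c3) = E
(r2,c1) = A
(r2,c4) = F
(r2,c5) = E
(r5,c3) = D
(r6,c1) = D
(r6,c5) = A
(r1,c2) = A
(r5,c2) = E
(r5,c6) = C
(r6,c4) = C
(r6,c6) = E
(r5,c4) = A

C A E D F B / A B C F E D / E C F B D A / B D A E C F / F E D A B C / D F B C A E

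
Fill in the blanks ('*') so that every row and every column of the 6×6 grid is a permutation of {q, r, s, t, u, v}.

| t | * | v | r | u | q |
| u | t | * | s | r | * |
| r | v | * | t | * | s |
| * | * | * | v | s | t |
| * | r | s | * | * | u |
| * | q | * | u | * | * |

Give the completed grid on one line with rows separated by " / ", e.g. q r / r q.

(r1,c2): row 1 has {q,r,t,u,v}; column 2 has {q,r,t,v}, so it must be s.
(r2,c3): row 2 has {r,s,t,u}; column 3 has {s,v}, so it must be q.
(r2,c6): row 2 has {q,r,s,t,u}; column 6 has {q,s,t,u}, so it must be v.
(r3,c3): row 3 has {r,s,t,v}; column 3 has {q,s,v}, so it must be u.
(r3,c5): row 3 has {r,s,t,u,v}; column 5 has {r,s,u}, so it must be q.
(r4,c1): row 4 has {s,t,v}; column 1 has {r,t,u}, so it must be q.
(r4,c2): row 4 has {q,s,t,v}; column 2 has {q,r,s,t,v}, so it must be u.
(r4,c3): row 4 has {q,s,t,u,v}; column 3 has {q,s,u,v}, so it must be r.
(r5,c1): row 5 has {r,s,u}; column 1 has {q,r,t,u}, so it must be v.
(r5,c4): row 5 has {r,s,u,v}; column 4 has {r,s,t,u,v}, so it must be q.
(r5,c5): row 5 has {q,r,s,u,v}; column 5 has {q,r,s,u}, so it must be t.
(r6,c1): row 6 has {q,u}; column 1 has {q,r,t,u,v}, so it must be s.
(r6,c3): row 6 has {q,s,u}; column 3 has {q,r,s,u,v}, so it must be t.
(r6,c5): row 6 has {q,s,t,u}; column 5 has {q,r,s,t,u}, so it must be v.
(r6,c6): row 6 has {q,s,t,u,v}; column 6 has {q,s,t,u,v}, so it must be r.

t s v r u q / u t q s r v / r v u t q s / q u r v s t / v r s q t u / s q t u v r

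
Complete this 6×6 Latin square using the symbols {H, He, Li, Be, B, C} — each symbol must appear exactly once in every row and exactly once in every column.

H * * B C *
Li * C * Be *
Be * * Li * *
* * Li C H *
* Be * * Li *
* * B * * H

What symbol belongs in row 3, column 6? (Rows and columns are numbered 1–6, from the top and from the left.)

row 6 has {H,B}; column 5 has {H,Li,Be,C} — only He is left for (r6,c5).
row 3 has {Li,Be}; column 5 has {H,He,Li,Be,C} — only B is left for (r3,c5).
row 6 has {H,He,B}; column 1 has {H,Li,Be} — only C is left for (r6,c1).
row 6 has {H,He,B,C}; column 2 has {Be} — only Li is left for (r6,c2).
row 6 has {H,He,Li,B,C}; column 4 has {Li,B,C} — only Be is left for (r6,c4).
row 1 has {H,B,C}; column 2 has {Li,Be} — only He is left for (r1,c2).
row 1 has {H,He,B,C}; column 3 has {Li,B,C} — only Be is left for (r1,c3).
row 1 has {H,He,Be,B,C}; column 6 has {H} — only Li is left for (r1,c6).
row 4 has {H,Li,C}; column 2 has {He,Li,Be} — only B is left for (r4,c2).
row 2 has {Li,Be,C}; column 2 has {He,Li,Be,B} — only H is left for (r2,c2).
row 2 has {H,Li,Be,C}; column 4 has {Li,Be,B,C} — only He is left for (r2,c4).
row 2 has {H,He,Li,Be,C}; column 6 has {H,Li} — only B is left for (r2,c6).
row 3 has {Li,Be,B}; column 2 has {H,He,Li,Be,B} — only C is left for (r3,c2).
row 3 has {Li,Be,B,C}; column 6 has {H,Li,B} — only He is left for (r3,c6).

He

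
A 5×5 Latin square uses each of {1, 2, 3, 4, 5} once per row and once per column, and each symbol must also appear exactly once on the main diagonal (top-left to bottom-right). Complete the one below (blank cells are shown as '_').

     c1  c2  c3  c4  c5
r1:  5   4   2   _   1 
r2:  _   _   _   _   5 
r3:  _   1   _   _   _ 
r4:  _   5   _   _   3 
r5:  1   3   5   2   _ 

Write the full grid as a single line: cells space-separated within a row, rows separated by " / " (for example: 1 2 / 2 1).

5 4 2 3 1 / 3 2 1 4 5 / 4 1 3 5 2 / 2 5 4 1 3 / 1 3 5 2 4

(r1,c4): row 1 has {1,2,4,5}; column 4 has {2}, so it must be 3.
(r2,c2): row 2 has {5}; column 2 has {1,3,4,5}; the diagonal has {5}, so it must be 2.
(r5,c5): row 5 has {1,2,3,5}; column 5 has {1,3,5}; the diagonal has {2,5}, so it must be 4.
(r3,c3): row 3 has {1}; column 3 has {2,5}; the diagonal has {2,4,5}, so it must be 3.
(r3,c5): row 3 has {1,3}; column 5 has {1,3,4,5}, so it must be 2.
(r4,c4): row 4 has {3,5}; column 4 has {2,3}; the diagonal has {2,3,4,5}, so it must be 1.
(r2,c4): row 2 has {2,5}; column 4 has {1,2,3}, so it must be 4.
(r3,c1): row 3 has {1,2,3}; column 1 has {1,5}, so it must be 4.
(r3,c4): row 3 has {1,2,3,4}; column 4 has {1,2,3,4}, so it must be 5.
(r4,c1): row 4 has {1,3,5}; column 1 has {1,4,5}, so it must be 2.
(r4,c3): row 4 has {1,2,3,5}; column 3 has {2,3,5}, so it must be 4.
(r2,c1): row 2 has {2,4,5}; column 1 has {1,2,4,5}, so it must be 3.
(r2,c3): row 2 has {2,3,4,5}; column 3 has {2,3,4,5}, so it must be 1.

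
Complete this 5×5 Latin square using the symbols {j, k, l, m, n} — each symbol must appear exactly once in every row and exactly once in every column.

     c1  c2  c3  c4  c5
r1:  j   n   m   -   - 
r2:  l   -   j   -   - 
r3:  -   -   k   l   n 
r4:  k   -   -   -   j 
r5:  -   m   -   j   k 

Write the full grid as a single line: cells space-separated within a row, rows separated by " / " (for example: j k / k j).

(r1,c4) = k
(r1,c5) = l
(r2,c2) = k
(r2,c5) = m
(r3,c1) = m
(r3,c2) = j
(r4,c2) = l
(r4,c3) = n
(r4,c4) = m
(r5,c1) = n
(r5,c3) = l
(r2,c4) = n

j n m k l / l k j n m / m j k l n / k l n m j / n m l j k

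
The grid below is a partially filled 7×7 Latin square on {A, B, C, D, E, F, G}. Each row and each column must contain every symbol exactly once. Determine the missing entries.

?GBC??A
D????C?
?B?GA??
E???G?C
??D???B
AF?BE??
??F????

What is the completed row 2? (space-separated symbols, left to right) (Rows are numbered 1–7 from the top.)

D E G A B C F

(r1,c1) = F
(r1,c5) = D
(r1,c6) = E
(r3,c1) = C
(r3,c3) = E
(r4,c3) = A
(r5,c1) = G
(r7,c1) = B
(r7,c5) = C
(r2,c3) = G
(r4,c2) = D
(r4,c4) = F
(r4,c6) = B
(r5,c5) = F
(r5,c6) = A
(r6,c3) = C
(r2,c5) = B
(r5,c4) = E
(r2,c4) = A
(r5,c2) = C
(r7,c4) = D
(r7,c6) = G
(r7,c7) = E
(r2,c2) = E
(r2,c7) = F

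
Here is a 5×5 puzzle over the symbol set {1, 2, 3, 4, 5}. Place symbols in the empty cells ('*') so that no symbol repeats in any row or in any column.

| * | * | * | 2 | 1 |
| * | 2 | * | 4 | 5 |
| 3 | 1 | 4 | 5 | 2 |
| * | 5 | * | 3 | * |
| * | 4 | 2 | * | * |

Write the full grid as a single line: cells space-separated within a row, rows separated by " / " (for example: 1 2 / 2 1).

(r1,c2) = 3
(r1,c3) = 5
(r2,c1) = 1
(r2,c3) = 3
(r4,c3) = 1
(r4,c5) = 4
(r5,c1) = 5
(r5,c4) = 1
(r5,c5) = 3
(r1,c1) = 4
(r4,c1) = 2

4 3 5 2 1 / 1 2 3 4 5 / 3 1 4 5 2 / 2 5 1 3 4 / 5 4 2 1 3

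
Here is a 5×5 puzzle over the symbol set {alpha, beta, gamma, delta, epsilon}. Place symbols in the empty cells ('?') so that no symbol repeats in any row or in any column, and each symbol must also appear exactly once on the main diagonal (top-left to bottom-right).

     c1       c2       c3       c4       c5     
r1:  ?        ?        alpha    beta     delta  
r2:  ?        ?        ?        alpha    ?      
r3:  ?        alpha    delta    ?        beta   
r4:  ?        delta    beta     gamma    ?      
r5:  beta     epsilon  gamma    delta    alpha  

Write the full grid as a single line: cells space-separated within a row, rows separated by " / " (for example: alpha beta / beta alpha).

epsilon gamma alpha beta delta / delta beta epsilon alpha gamma / gamma alpha delta epsilon beta / alpha delta beta gamma epsilon / beta epsilon gamma delta alpha

(r1,c1): row 1 has {alpha,beta,delta}; column 1 has {beta}; the diagonal has {alpha,gamma,delta}, so it must be epsilon.
(r1,c2): row 1 has {alpha,beta,delta,epsilon}; column 2 has {alpha,delta,epsilon}, so it must be gamma.
(r2,c2): row 2 has {alpha}; column 2 has {alpha,gamma,delta,epsilon}; the diagonal has {alpha,gamma,delta,epsilon}, so it must be beta.
(r2,c3): row 2 has {alpha,beta}; column 3 has {alpha,beta,gamma,delta}, so it must be epsilon.
(r2,c5): row 2 has {alpha,beta,epsilon}; column 5 has {alpha,beta,delta}, so it must be gamma.
(r3,c1): row 3 has {alpha,beta,delta}; column 1 has {beta,epsilon}, so it must be gamma.
(r3,c4): row 3 has {alpha,beta,gamma,delta}; column 4 has {alpha,beta,gamma,delta}, so it must be epsilon.
(r4,c1): row 4 has {beta,gamma,delta}; column 1 has {beta,gamma,epsilon}, so it must be alpha.
(r4,c5): row 4 has {alpha,beta,gamma,delta}; column 5 has {alpha,beta,gamma,delta}, so it must be epsilon.
(r2,c1): row 2 has {alpha,beta,gamma,epsilon}; column 1 has {alpha,beta,gamma,epsilon}, so it must be delta.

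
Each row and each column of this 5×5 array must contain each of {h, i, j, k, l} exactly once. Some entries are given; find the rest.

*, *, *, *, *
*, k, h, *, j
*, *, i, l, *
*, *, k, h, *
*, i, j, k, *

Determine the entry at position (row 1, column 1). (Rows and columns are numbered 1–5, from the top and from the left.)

i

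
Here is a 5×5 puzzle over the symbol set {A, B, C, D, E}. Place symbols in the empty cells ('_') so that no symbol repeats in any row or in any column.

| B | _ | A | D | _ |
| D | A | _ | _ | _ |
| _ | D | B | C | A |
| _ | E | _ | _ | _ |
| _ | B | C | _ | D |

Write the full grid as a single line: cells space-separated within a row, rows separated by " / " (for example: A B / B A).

B C A D E / D A E B C / E D B C A / C E D A B / A B C E D

(r1,c2) = C
(r1,c5) = E
(r2,c3) = E
(r2,c4) = B
(r2,c5) = C
(r3,c1) = E
(r4,c3) = D
(r4,c4) = A
(r4,c5) = B
(r5,c1) = A
(r5,c4) = E
(r4,c1) = C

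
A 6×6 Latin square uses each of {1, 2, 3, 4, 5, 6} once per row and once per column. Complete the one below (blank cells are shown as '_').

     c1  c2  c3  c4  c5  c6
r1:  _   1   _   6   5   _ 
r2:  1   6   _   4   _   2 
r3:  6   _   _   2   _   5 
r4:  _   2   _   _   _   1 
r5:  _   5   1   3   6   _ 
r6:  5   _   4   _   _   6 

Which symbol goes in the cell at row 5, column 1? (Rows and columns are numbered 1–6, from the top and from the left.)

2

(r2,c5) = 3
(r3,c3) = 3
(r4,c4) = 5
(r4,c5) = 4
(r5,c6) = 4
(r6,c2) = 3
(r6,c4) = 1
(r6,c5) = 2
(r1,c3) = 2
(r1,c6) = 3
(r2,c3) = 5
(r3,c2) = 4
(r3,c5) = 1
(r4,c1) = 3
(r4,c3) = 6
(r5,c1) = 2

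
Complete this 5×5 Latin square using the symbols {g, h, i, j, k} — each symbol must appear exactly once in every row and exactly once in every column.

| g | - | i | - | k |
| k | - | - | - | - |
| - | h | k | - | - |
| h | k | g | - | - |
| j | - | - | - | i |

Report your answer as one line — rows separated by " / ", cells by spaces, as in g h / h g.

row 1 has {g,i,k}; column 2 has {h,k} — only j is left for (r1,c2).
row 1 has {g,i,j,k}; column 4 is empty so far — only h is left for (r1,c4).
row 3 has {h,k}; column 1 has {g,h,j,k} — only i is left for (r3,c1).
row 4 has {g,h,k}; column 5 has {i,k} — only j is left for (r4,c5).
row 5 has {i,j}; column 2 has {h,j,k} — only g is left for (r5,c2).
row 5 has {g,i,j}; column 3 has {g,i,k} — only h is left for (r5,c3).
row 5 has {g,h,i,j}; column 4 has {h} — only k is left for (r5,c4).
row 2 has {k}; column 2 has {g,h,j,k} — only i is left for (r2,c2).
row 2 has {i,k}; column 3 has {g,h,i,k} — only j is left for (r2,c3).
row 2 has {i,j,k}; column 4 has {h,k} — only g is left for (r2,c4).
row 2 has {g,i,j,k}; column 5 has {i,j,k} — only h is left for (r2,c5).
row 3 has {h,i,k}; column 4 has {g,h,k} — only j is left for (r3,c4).
row 3 has {h,i,j,k}; column 5 has {h,i,j,k} — only g is left for (r3,c5).
row 4 has {g,h,j,k}; column 4 has {g,h,j,k} — only i is left for (r4,c4).

g j i h k / k i j g h / i h k j g / h k g i j / j g h k i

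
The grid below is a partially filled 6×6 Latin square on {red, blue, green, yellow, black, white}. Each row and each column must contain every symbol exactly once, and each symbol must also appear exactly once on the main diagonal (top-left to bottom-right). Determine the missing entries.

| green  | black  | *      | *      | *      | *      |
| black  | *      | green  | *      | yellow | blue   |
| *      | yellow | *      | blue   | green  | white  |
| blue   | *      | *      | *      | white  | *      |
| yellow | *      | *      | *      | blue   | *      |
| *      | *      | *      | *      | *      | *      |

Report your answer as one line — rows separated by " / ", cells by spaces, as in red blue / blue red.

green black blue white red yellow / black white green red yellow blue / red yellow black blue green white / blue green red yellow white black / yellow red white black blue green / white blue yellow green black red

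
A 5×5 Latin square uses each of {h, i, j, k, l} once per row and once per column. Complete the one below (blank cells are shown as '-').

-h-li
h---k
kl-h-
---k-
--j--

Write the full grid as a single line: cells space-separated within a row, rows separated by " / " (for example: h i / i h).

j h k l i / h i l j k / k l i h j / i j h k l / l k j i h

row 1 has {h,i,l}; column 1 has {h,k} — only j is left for (r1,c1).
row 1 has {h,i,j,l}; column 3 has {j} — only k is left for (r1,c3).
row 3 has {h,k,l}; column 3 has {j,k} — only i is left for (r3,c3).
row 3 has {h,i,k,l}; column 5 has {i,k} — only j is left for (r3,c5).
row 5 has {j}; column 4 has {h,k,l} — only i is left for (r5,c4).
row 2 has {h,k}; column 3 has {i,j,k} — only l is left for (r2,c3).
row 2 has {h,k,l}; column 4 has {h,i,k,l} — only j is left for (r2,c4).
row 4 has {k}; column 3 has {i,j,k,l} — only h is left for (r4,c3).
row 4 has {h,k}; column 5 has {i,j,k} — only l is left for (r4,c5).
row 5 has {i,j}; column 1 has {h,j,k} — only l is left for (r5,c1).
row 5 has {i,j,l}; column 2 has {h,l} — only k is left for (r5,c2).
row 5 has {i,j,k,l}; column 5 has {i,j,k,l} — only h is left for (r5,c5).
row 2 has {h,j,k,l}; column 2 has {h,k,l} — only i is left for (r2,c2).
row 4 has {h,k,l}; column 1 has {h,j,k,l} — only i is left for (r4,c1).
row 4 has {h,i,k,l}; column 2 has {h,i,k,l} — only j is left for (r4,c2).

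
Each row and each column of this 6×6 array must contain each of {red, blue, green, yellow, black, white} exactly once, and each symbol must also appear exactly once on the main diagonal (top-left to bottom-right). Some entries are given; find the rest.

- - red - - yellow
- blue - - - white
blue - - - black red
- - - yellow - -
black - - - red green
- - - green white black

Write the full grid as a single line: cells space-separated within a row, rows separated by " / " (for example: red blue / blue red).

(r3,c4): row 3 has {red,blue,black}; column 4 has {green,yellow}, so it must be white.
(r4,c6): row 4 has {yellow}; column 6 has {red,green,yellow,black,white}, so it must be blue.
(r5,c4): row 5 has {red,green,black}; column 4 has {green,yellow,white}, so it must be blue.
(r1,c4): row 1 has {red,yellow}; column 4 has {blue,green,yellow,white}, so it must be black.
(r2,c4): row 2 has {blue,white}; column 4 has {blue,green,yellow,black,white}, so it must be red.
(r3,c3): row 3 has {red,blue,black,white}; column 3 has {red}; the diagonal has {red,blue,yellow,black}, so it must be green.
(r4,c5): row 4 has {blue,yellow}; column 5 has {red,black,white}, so it must be green.
(r1,c1): row 1 has {red,yellow,black}; column 1 has {blue,black}; the diagonal has {red,blue,green,yellow,black}, so it must be white.
(r1,c2): row 1 has {red,yellow,black,white}; column 2 has {blue}, so it must be green.
(r1,c5): row 1 has {red,green,yellow,black,white}; column 5 has {red,green,black,white}, so it must be blue.
(r2,c5): row 2 has {red,blue,white}; column 5 has {red,blue,green,black,white}, so it must be yellow.
(r3,c2): row 3 has {red,blue,green,black,white}; column 2 has {blue,green}, so it must be yellow.
(r4,c1): row 4 has {blue,green,yellow}; column 1 has {blue,black,white}, so it must be red.
(r5,c2): row 5 has {red,blue,green,black}; column 2 has {blue,green,yellow}, so it must be white.
(r5,c3): row 5 has {red,blue,green,black,white}; column 3 has {red,green}, so it must be yellow.
(r6,c1): row 6 has {green,black,white}; column 1 has {red,blue,black,white}, so it must be yellow.
(r6,c2): row 6 has {green,yellow,black,white}; column 2 has {blue,green,yellow,white}, so it must be red.
(r6,c3): row 6 has {red,green,yellow,black,white}; column 3 has {red,green,yellow}, so it must be blue.
(r2,c1): row 2 has {red,blue,yellow,white}; column 1 has {red,blue,yellow,black,white}, so it must be green.
(r2,c3): row 2 has {red,blue,green,yellow,white}; column 3 has {red,blue,green,yellow}, so it must be black.
(r4,c2): row 4 has {red,blue,green,yellow}; column 2 has {red,blue,green,yellow,white}, so it must be black.
(r4,c3): row 4 has {red,blue,green,yellow,black}; column 3 has {red,blue,green,yellow,black}, so it must be white.

white green red black blue yellow / green blue black red yellow white / blue yellow green white black red / red black white yellow green blue / black white yellow blue red green / yellow red blue green white black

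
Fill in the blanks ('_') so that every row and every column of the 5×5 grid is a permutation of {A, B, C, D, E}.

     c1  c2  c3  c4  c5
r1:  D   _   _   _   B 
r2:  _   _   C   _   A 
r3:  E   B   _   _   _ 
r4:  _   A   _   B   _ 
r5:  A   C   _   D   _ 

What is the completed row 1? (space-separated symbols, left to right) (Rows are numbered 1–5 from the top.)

(r1,c2): row 1 has {B,D}; column 2 has {A,B,C}, so it must be E.
(r1,c3): row 1 has {B,D,E}; column 3 has {C}, so it must be A.
(r1,c4): row 1 has {A,B,D,E}; column 4 has {B,D}, so it must be C.

D E A C B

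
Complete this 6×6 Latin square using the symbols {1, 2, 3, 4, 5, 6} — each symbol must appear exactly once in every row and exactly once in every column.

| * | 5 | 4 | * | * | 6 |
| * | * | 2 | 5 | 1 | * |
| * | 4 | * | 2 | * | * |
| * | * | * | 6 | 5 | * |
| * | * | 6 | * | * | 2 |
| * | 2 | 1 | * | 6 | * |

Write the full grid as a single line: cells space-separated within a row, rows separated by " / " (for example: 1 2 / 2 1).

At row 3, column 5: row 3 has {2,4}; column 5 has {1,5,6}; that leaves 3.
At row 4, column 3: row 4 has {5,6}; column 3 has {1,2,4,6}; that leaves 3.
At row 5, column 5: row 5 has {2,6}; column 5 has {1,3,5,6}; that leaves 4.
At row 1, column 5: row 1 has {4,5,6}; column 5 has {1,3,4,5,6}; that leaves 2.
At row 3, column 3: row 3 has {2,3,4}; column 3 has {1,2,3,4,6}; that leaves 5.
At row 3, column 6: row 3 has {2,3,4,5}; column 6 has {2,6}; that leaves 1.
At row 4, column 2: row 4 has {3,5,6}; column 2 has {2,4,5}; that leaves 1.
At row 4, column 6: row 4 has {1,3,5,6}; column 6 has {1,2,6}; that leaves 4.
At row 5, column 2: row 5 has {2,4,6}; column 2 has {1,2,4,5}; that leaves 3.
At row 5, column 4: row 5 has {2,3,4,6}; column 4 has {2,5,6}; that leaves 1.
At row 1, column 4: row 1 has {2,4,5,6}; column 4 has {1,2,5,6}; that leaves 3.
At row 2, column 2: row 2 has {1,2,5}; column 2 has {1,2,3,4,5}; that leaves 6.
At row 2, column 6: row 2 has {1,2,5,6}; column 6 has {1,2,4,6}; that leaves 3.
At row 3, column 1: row 3 has {1,2,3,4,5}; column 1 is empty so far; that leaves 6.
At row 4, column 1: row 4 has {1,3,4,5,6}; column 1 has {6}; that leaves 2.
At row 5, column 1: row 5 has {1,2,3,4,6}; column 1 has {2,6}; that leaves 5.
At row 6, column 4: row 6 has {1,2,6}; column 4 has {1,2,3,5,6}; that leaves 4.
At row 6, column 6: row 6 has {1,2,4,6}; column 6 has {1,2,3,4,6}; that leaves 5.
At row 1, column 1: row 1 has {2,3,4,5,6}; column 1 has {2,5,6}; that leaves 1.
At row 2, column 1: row 2 has {1,2,3,5,6}; column 1 has {1,2,5,6}; that leaves 4.
At row 6, column 1: row 6 has {1,2,4,5,6}; column 1 has {1,2,4,5,6}; that leaves 3.

1 5 4 3 2 6 / 4 6 2 5 1 3 / 6 4 5 2 3 1 / 2 1 3 6 5 4 / 5 3 6 1 4 2 / 3 2 1 4 6 5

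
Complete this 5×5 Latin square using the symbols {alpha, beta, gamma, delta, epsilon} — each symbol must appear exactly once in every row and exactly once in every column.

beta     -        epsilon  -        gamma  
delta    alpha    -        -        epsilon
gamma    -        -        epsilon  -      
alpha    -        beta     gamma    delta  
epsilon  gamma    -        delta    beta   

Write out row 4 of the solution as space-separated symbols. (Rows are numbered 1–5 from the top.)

alpha epsilon beta gamma delta

(r1,c2) = delta
(r1,c4) = alpha
(r2,c3) = gamma
(r2,c4) = beta
(r3,c2) = beta
(r3,c5) = alpha
(r4,c2) = epsilon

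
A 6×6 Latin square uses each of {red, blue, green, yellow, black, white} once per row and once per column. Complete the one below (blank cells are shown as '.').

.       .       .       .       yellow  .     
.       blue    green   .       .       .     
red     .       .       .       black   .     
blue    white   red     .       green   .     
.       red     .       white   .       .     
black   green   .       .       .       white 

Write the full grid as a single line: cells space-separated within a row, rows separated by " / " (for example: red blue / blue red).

(r1,c2) = black
(r3,c2) = yellow
(r5,c5) = blue
(r6,c5) = red
(r2,c5) = white
(r2,c1) = yellow
(r5,c1) = green
(r1,c1) = white
(r1,c3) = blue
(r3,c3) = white
(r6,c3) = yellow
(r6,c4) = blue
(r3,c4) = green
(r3,c6) = blue
(r5,c3) = black
(r5,c6) = yellow
(r1,c4) = red
(r1,c6) = green
(r2,c4) = black
(r2,c6) = red
(r4,c4) = yellow
(r4,c6) = black

white black blue red yellow green / yellow blue green black white red / red yellow white green black blue / blue white red yellow green black / green red black white blue yellow / black green yellow blue red white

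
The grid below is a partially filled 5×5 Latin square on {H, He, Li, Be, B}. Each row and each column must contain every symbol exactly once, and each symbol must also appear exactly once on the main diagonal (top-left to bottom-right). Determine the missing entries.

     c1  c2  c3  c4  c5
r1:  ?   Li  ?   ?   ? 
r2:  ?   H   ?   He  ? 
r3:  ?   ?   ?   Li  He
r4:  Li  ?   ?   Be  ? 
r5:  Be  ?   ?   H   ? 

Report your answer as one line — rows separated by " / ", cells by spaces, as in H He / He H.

(r1,c4): row 1 has {Li}; column 4 has {H,He,Li,Be}, so it must be B.
(r2,c1): row 2 has {H,He}; column 1 has {Li,Be}, so it must be B.
(r3,c1): row 3 has {He,Li}; column 1 has {Li,Be,B}, so it must be H.
(r3,c3): row 3 has {H,He,Li}; column 3 is empty so far; the diagonal has {H,Be}, so it must be B.
(r5,c5): row 5 has {H,Be}; column 5 has {He}; the diagonal has {H,Be,B}, so it must be Li.
(r1,c1): row 1 has {Li,B}; column 1 has {H,Li,Be,B}; the diagonal has {H,Li,Be,B}, so it must be He.
(r2,c5): row 2 has {H,He,B}; column 5 has {He,Li}, so it must be Be.
(r3,c2): row 3 has {H,He,Li,B}; column 2 has {H,Li}, so it must be Be.
(r5,c3): row 5 has {H,Li,Be}; column 3 has {B}, so it must be He.
(r1,c5): row 1 has {He,Li,B}; column 5 has {He,Li,Be}, so it must be H.
(r2,c3): row 2 has {H,He,Be,B}; column 3 has {He,B}, so it must be Li.
(r4,c3): row 4 has {Li,Be}; column 3 has {He,Li,B}, so it must be H.
(r4,c5): row 4 has {H,Li,Be}; column 5 has {H,He,Li,Be}, so it must be B.
(r5,c2): row 5 has {H,He,Li,Be}; column 2 has {H,Li,Be}, so it must be B.
(r1,c3): row 1 has {H,He,Li,B}; column 3 has {H,He,Li,B}, so it must be Be.
(r4,c2): row 4 has {H,Li,Be,B}; column 2 has {H,Li,Be,B}, so it must be He.

He Li Be B H / B H Li He Be / H Be B Li He / Li He H Be B / Be B He H Li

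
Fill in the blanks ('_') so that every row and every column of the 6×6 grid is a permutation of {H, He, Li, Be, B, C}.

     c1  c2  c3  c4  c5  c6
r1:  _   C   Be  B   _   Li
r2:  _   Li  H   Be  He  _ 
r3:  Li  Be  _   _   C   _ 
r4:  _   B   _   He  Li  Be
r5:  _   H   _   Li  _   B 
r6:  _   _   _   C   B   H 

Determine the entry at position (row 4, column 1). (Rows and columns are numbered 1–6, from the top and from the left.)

H

Cell (r1,c5): row 1 has {Li,Be,B,C}; column 5 has {He,Li,B,C} → H.
Cell (r2,c6): row 2 has {H,He,Li,Be}; column 6 has {H,Li,Be,B} → C.
Cell (r3,c4): row 3 has {Li,Be,C}; column 4 has {He,Li,Be,B,C} → H.
Cell (r3,c6): row 3 has {H,Li,Be,C}; column 6 has {H,Li,Be,B,C} → He.
Cell (r4,c3): row 4 has {He,Li,Be,B}; column 3 has {H,Be} → C.
Cell (r5,c3): row 5 has {H,Li,B}; column 3 has {H,Be,C} → He.
Cell (r5,c5): row 5 has {H,He,Li,B}; column 5 has {H,He,Li,B,C} → Be.
Cell (r6,c2): row 6 has {H,B,C}; column 2 has {H,Li,Be,B,C} → He.
Cell (r6,c3): row 6 has {H,He,B,C}; column 3 has {H,He,Be,C} → Li.
Cell (r1,c1): row 1 has {H,Li,Be,B,C}; column 1 has {Li} → He.
Cell (r2,c1): row 2 has {H,He,Li,Be,C}; column 1 has {He,Li} → B.
Cell (r3,c3): row 3 has {H,He,Li,Be,C}; column 3 has {H,He,Li,Be,C} → B.
Cell (r4,c1): row 4 has {He,Li,Be,B,C}; column 1 has {He,Li,B} → H.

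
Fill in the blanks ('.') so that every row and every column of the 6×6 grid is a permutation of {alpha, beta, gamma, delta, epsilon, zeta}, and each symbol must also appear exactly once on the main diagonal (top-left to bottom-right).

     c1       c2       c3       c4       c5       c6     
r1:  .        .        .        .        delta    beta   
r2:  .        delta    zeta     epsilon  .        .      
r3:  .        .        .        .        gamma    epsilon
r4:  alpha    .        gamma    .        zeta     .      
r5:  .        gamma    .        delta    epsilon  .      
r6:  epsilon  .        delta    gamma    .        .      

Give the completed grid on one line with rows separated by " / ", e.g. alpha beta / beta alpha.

gamma zeta epsilon alpha delta beta / beta delta zeta epsilon alpha gamma / delta beta alpha zeta gamma epsilon / alpha epsilon gamma beta zeta delta / zeta gamma beta delta epsilon alpha / epsilon alpha delta gamma beta zeta

(r4,c4) = beta
(r4,c6) = delta
(r3,c3) = alpha
(r3,c4) = zeta
(r4,c2) = epsilon
(r5,c3) = beta
(r6,c6) = zeta
(r1,c1) = gamma
(r1,c3) = epsilon
(r1,c4) = alpha
(r2,c1) = beta
(r2,c5) = alpha
(r2,c6) = gamma
(r3,c1) = delta
(r3,c2) = beta
(r5,c1) = zeta
(r5,c6) = alpha
(r6,c2) = alpha
(r6,c5) = beta
(r1,c2) = zeta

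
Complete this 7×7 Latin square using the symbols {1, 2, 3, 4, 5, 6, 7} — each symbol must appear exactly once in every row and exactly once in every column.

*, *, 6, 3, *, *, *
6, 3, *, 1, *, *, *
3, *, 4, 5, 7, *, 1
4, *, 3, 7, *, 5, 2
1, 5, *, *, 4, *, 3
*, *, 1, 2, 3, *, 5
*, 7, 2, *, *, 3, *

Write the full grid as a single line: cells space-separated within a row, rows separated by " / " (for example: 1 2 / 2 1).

2 4 6 3 5 1 7 / 6 3 5 1 2 7 4 / 3 2 4 5 7 6 1 / 4 1 3 7 6 5 2 / 1 5 7 6 4 2 3 / 7 6 1 2 3 4 5 / 5 7 2 4 1 3 6

row 5 has {1,3,4,5}; column 3 has {1,2,3,4,6} — only 7 is left for (r5,c3).
row 5 has {1,3,4,5,7}; column 4 has {1,2,3,5,7} — only 6 is left for (r5,c4).
row 5 has {1,3,4,5,6,7}; column 6 has {3,5} — only 2 is left for (r5,c6).
row 6 has {1,2,3,5}; column 1 has {1,3,4,6} — only 7 is left for (r6,c1).
row 7 has {2,3,7}; column 1 has {1,3,4,6,7} — only 5 is left for (r7,c1).
row 7 has {2,3,5,7}; column 4 has {1,2,3,5,6,7} — only 4 is left for (r7,c4).
row 7 has {2,3,4,5,7}; column 7 has {1,2,3,5} — only 6 is left for (r7,c7).
row 1 has {3,6}; column 1 has {1,3,4,5,6,7} — only 2 is left for (r1,c1).
row 2 has {1,3,6}; column 3 has {1,2,3,4,6,7} — only 5 is left for (r2,c3).
row 2 has {1,3,5,6}; column 5 has {3,4,7} — only 2 is left for (r2,c5).
row 3 has {1,3,4,5,7}; column 6 has {2,3,5} — only 6 is left for (r3,c6).
row 6 has {1,2,3,5,7}; column 6 has {2,3,5,6} — only 4 is left for (r6,c6).
row 7 has {2,3,4,5,6,7}; column 5 has {2,3,4,7} — only 1 is left for (r7,c5).
row 1 has {2,3,6}; column 5 has {1,2,3,4,7} — only 5 is left for (r1,c5).
row 2 has {1,2,3,5,6}; column 6 has {2,3,4,5,6} — only 7 is left for (r2,c6).
row 2 has {1,2,3,5,6,7}; column 7 has {1,2,3,5,6} — only 4 is left for (r2,c7).
row 3 has {1,3,4,5,6,7}; column 2 has {3,5,7} — only 2 is left for (r3,c2).
row 4 has {2,3,4,5,7}; column 5 has {1,2,3,4,5,7} — only 6 is left for (r4,c5).
row 6 has {1,2,3,4,5,7}; column 2 has {2,3,5,7} — only 6 is left for (r6,c2).
row 1 has {2,3,5,6}; column 6 has {2,3,4,5,6,7} — only 1 is left for (r1,c6).
row 1 has {1,2,3,5,6}; column 7 has {1,2,3,4,5,6} — only 7 is left for (r1,c7).
row 4 has {2,3,4,5,6,7}; column 2 has {2,3,5,6,7} — only 1 is left for (r4,c2).
row 1 has {1,2,3,5,6,7}; column 2 has {1,2,3,5,6,7} — only 4 is left for (r1,c2).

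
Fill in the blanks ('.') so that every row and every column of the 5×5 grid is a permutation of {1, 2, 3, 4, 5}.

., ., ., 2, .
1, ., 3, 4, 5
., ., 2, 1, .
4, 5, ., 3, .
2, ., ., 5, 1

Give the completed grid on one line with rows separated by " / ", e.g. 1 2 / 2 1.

(r2,c2) = 2
(r4,c3) = 1
(r4,c5) = 2
(r5,c3) = 4
(r1,c3) = 5
(r5,c2) = 3
(r1,c1) = 3
(r1,c5) = 4
(r3,c1) = 5
(r3,c2) = 4
(r3,c5) = 3
(r1,c2) = 1

3 1 5 2 4 / 1 2 3 4 5 / 5 4 2 1 3 / 4 5 1 3 2 / 2 3 4 5 1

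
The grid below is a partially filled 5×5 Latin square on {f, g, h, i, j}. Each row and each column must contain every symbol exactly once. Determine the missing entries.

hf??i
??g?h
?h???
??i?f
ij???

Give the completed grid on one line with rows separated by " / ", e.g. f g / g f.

h f j g i / f i g j h / g h f i j / j g i h f / i j h f g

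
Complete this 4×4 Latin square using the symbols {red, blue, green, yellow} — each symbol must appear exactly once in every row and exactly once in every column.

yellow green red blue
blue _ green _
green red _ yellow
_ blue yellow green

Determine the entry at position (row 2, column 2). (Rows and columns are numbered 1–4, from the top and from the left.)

(r2,c2) = yellow

yellow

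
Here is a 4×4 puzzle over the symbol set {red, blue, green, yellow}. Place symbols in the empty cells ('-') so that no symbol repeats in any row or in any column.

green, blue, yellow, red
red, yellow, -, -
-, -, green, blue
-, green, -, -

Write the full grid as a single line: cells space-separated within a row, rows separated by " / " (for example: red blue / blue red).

green blue yellow red / red yellow blue green / yellow red green blue / blue green red yellow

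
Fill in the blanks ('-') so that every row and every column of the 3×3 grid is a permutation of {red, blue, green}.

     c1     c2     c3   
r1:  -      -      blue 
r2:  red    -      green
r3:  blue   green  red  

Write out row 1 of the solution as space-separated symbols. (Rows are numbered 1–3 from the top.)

green red blue

(r1,c1) = green
(r1,c2) = red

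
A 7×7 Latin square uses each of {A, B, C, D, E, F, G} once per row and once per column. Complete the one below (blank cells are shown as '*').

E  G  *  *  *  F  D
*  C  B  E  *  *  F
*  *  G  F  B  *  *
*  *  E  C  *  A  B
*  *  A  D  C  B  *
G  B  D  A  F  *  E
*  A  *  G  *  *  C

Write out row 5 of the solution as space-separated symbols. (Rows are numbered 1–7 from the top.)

F E A D C B G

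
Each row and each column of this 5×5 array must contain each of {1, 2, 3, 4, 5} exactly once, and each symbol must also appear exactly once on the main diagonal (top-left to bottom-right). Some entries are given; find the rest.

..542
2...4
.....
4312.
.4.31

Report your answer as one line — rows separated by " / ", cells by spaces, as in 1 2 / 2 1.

(r1,c1): row 1 has {2,4,5}; column 1 has {2,4}; the diagonal has {1,2}, so it must be 3.
(r1,c2): row 1 has {2,3,4,5}; column 2 has {3,4}, so it must be 1.
(r2,c2): row 2 has {2,4}; column 2 has {1,3,4}; the diagonal has {1,2,3}, so it must be 5.
(r2,c3): row 2 has {2,4,5}; column 3 has {1,5}, so it must be 3.
(r2,c4): row 2 has {2,3,4,5}; column 4 has {2,3,4}, so it must be 1.
(r3,c2): row 3 is empty so far; column 2 has {1,3,4,5}, so it must be 2.
(r3,c3): row 3 has {2}; column 3 has {1,3,5}; the diagonal has {1,2,3,5}, so it must be 4.
(r3,c4): row 3 has {2,4}; column 4 has {1,2,3,4}, so it must be 5.
(r3,c5): row 3 has {2,4,5}; column 5 has {1,2,4}, so it must be 3.
(r4,c5): row 4 has {1,2,3,4}; column 5 has {1,2,3,4}, so it must be 5.
(r5,c1): row 5 has {1,3,4}; column 1 has {2,3,4}, so it must be 5.
(r5,c3): row 5 has {1,3,4,5}; column 3 has {1,3,4,5}, so it must be 2.
(r3,c1): row 3 has {2,3,4,5}; column 1 has {2,3,4,5}, so it must be 1.

3 1 5 4 2 / 2 5 3 1 4 / 1 2 4 5 3 / 4 3 1 2 5 / 5 4 2 3 1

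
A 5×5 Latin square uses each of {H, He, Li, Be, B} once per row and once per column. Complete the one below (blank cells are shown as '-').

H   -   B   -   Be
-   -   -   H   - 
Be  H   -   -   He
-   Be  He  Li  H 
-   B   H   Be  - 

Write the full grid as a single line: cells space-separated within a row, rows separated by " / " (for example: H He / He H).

(r1,c4) = He
(r3,c3) = Li
(r3,c4) = B
(r4,c1) = B
(r5,c5) = Li
(r1,c2) = Li
(r2,c2) = He
(r2,c3) = Be
(r2,c5) = B
(r5,c1) = He
(r2,c1) = Li

H Li B He Be / Li He Be H B / Be H Li B He / B Be He Li H / He B H Be Li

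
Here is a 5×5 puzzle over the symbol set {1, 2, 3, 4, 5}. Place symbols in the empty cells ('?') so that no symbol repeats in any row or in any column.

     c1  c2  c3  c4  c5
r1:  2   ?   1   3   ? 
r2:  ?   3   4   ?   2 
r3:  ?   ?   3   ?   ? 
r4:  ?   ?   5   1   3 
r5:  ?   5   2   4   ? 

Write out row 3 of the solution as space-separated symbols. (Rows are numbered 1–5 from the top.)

row 1 has {1,2,3}; column 2 has {3,5} — only 4 is left for (r1,c2).
row 1 has {1,2,3,4}; column 5 has {2,3} — only 5 is left for (r1,c5).
row 2 has {2,3,4}; column 4 has {1,3,4} — only 5 is left for (r2,c4).
row 3 has {3}; column 4 has {1,3,4,5} — only 2 is left for (r3,c4).
row 4 has {1,3,5}; column 1 has {2} — only 4 is left for (r4,c1).
row 4 has {1,3,4,5}; column 2 has {3,4,5} — only 2 is left for (r4,c2).
row 5 has {2,4,5}; column 5 has {2,3,5} — only 1 is left for (r5,c5).
row 2 has {2,3,4,5}; column 1 has {2,4} — only 1 is left for (r2,c1).
row 3 has {2,3}; column 1 has {1,2,4} — only 5 is left for (r3,c1).
row 3 has {2,3,5}; column 2 has {2,3,4,5} — only 1 is left for (r3,c2).
row 3 has {1,2,3,5}; column 5 has {1,2,3,5} — only 4 is left for (r3,c5).

5 1 3 2 4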